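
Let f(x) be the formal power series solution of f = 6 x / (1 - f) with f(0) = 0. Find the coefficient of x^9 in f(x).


Apply Lagrange inversion: f = 6 x * phi(f) with phi(t) = 1/(1 - t), so
[x^n] f = 6^n * (1/n) [t^(n-1)] phi(t)^n = 6^n * (1/n) [t^(n-1)] (1 - t)^(-n) = 6^n * (1/n) C(2n - 2, n - 1) = 6^n * C_{n-1}.
For n = 9: C_8 = C(16, 8) / 9 = 12870/9 = 1430.
With the 6^9 = 10077696 factor, the coefficient is 10077696 * 1430 = 14411105280.

14411105280


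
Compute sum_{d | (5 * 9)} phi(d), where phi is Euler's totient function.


First, 5 * 9 = 45. One classical identity is sum_{d | n} phi(d) = n (each k in [1, n] has a unique gcd with n, and among the k's with gcd(k, n) = n/d there are phi(d) of them). So the sum equals 45. We also verify directly:
Divisors of 45: 1, 3, 5, 9, 15, 45.
phi values: 1, 2, 4, 6, 8, 24.
Sum = 45.

45


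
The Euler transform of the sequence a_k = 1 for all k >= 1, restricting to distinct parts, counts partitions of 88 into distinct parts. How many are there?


Partitions of 88 into distinct parts can be computed via generating function.
Product (1+x)(1+x^2)(1+x^3)...
The coefficient of x^88 = 159046

159046


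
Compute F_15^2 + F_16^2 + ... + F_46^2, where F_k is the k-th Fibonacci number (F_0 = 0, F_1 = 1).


There is a standard identity sum_{k=0}^{N} F_k^2 = F_N * F_{N+1} (proved inductively from the telescoping relation F_k^2 = F_k F_{k+1} - F_{k-1} F_k). Then
sum_{k=15}^{46} F_k^2 = F_46 F_47 - F_14 F_15.
Computing: F_46 = 1836311903, F_47 = 2971215073, F_14 = 377, F_15 = 610.
Sum = 1836311903 * 2971215073 - 377 * 610 = 5456077604922683949.

5456077604922683949


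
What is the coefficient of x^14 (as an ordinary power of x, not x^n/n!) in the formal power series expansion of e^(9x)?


The exponential series is e^y = sum_{k>=0} y^k / k!. Substituting y = 9x gives
e^(9x) = sum_{k>=0} 9^k x^k / k!.
So the coefficient of x^n is a^n/n! with a = 9, n = 14:
9^14 / 14! = 22876792454961/87178291200 = 94143178827/358758400

94143178827/358758400


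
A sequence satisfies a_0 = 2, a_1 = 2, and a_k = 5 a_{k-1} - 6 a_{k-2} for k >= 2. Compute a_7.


The characteristic equation is t^2 - 5 t + 6 = 0, with roots r_1 = 3 and r_2 = 2 (so c_1 = r_1 + r_2, c_2 = -r_1 r_2 as required).
One can use the closed form a_n = A r_1^n + B r_2^n, but direct iteration is more reliable:
a_0 = 2, a_1 = 2, a_2 = -2, a_3 = -22, a_4 = -98, a_5 = -358, a_6 = -1202, a_7 = -3862.
So a_7 = -3862.

-3862


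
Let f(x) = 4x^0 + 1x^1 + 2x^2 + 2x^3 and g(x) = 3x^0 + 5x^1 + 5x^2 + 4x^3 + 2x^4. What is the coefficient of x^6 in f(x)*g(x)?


Cauchy product at x^6:
2*2 + 2*4
= 12

12


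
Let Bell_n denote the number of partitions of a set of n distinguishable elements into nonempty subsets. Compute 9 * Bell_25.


Bell_25 can be computed from the Bell triangle or from Dobinski's identity Bell_n = (1/e) * sum_{k>=0} k^n / k!.
Computing Bell_25 = 4638590332229999353.
Then 9 * 4638590332229999353 = 41747312990069994177.

41747312990069994177


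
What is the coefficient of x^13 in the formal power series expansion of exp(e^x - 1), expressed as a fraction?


exp(e^x - 1) is the exponential generating function for the Bell numbers Bell_k: exp(e^x - 1) = sum_{k>=0} Bell_k x^k / k!.
So the coefficient of x^13 in exp(e^x - 1) is Bell_13 / 13!.
Computing: Bell_13 = 27644437 and 13! = 6227020800, giving
27644437/6227020800 = 27644437/6227020800.

27644437/6227020800


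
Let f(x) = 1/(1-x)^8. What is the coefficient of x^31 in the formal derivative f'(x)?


Differentiate: d/dx [ 1/(1-x)^r ] = r / (1-x)^(r+1).
Here r = 8, so f'(x) = 8 / (1-x)^9.
The expansion of 1/(1-x)^(r+1) has coefficient of x^n equal to C(n+r, r).
So the coefficient of x^31 in f'(x) is
8 * C(39, 8) = 8 * 61523748 = 492189984

492189984


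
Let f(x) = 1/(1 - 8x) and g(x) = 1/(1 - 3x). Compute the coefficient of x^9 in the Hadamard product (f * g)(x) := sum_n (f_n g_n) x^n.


f has coefficients f_k = 8^k and g has coefficients g_k = 3^k, so the Hadamard product has coefficient (f*g)_k = 8^k * 3^k = 24^k.
For k = 9: 24^9 = 2641807540224.

2641807540224


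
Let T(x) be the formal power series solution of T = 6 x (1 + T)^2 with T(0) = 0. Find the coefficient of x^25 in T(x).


Apply the Lagrange inversion formula: if T = 6 x * phi(T) with phi(t) = (1 + t)^2, then [x^n] T = 6^n * (1/n) [t^(n-1)] phi(t)^n = 6^n * (1/n) [t^(n-1)] (1 + t)^(2n) = 6^n * (1/n) C(2n, n-1).
Using the identity C(2n, n-1) = C(2n, n) * n / (n+1), the unscaled factor equals C(2n, n) / (n+1) = C_n, the n-th Catalan number.
For n = 25: C_25 = C(50, 25) / 26 = 126410606437752/26 = 4861946401452.
With the 6^25 = 28430288029929701376 factor, the coefficient is 28430288029929701376 * 4861946401452 = 138226536579360582077576172797952.

138226536579360582077576172797952


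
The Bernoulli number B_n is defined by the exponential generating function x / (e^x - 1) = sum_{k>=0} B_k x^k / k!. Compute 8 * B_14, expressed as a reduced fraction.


Bernoulli numbers can also be computed recursively via B_0 = 1 and sum_{j=0}^{m} C(m+1, j) B_j = 0 for m >= 1. Odd-index Bernoulli numbers vanish for k >= 3.
Computing B_14 = 7/6, so 8 * B_14 = 8 * 7/6 = 28/3.

28/3


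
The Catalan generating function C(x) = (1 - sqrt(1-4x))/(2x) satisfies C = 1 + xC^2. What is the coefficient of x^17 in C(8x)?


Substituting x -> 8x scales the n-th coefficient by 8^n, so [x^17] C(8x) = 8^17 * C_17.
C_17 = C(2*17, 17)/(18) = 2333606220/18 = 129644790.
So 8^17 * 129644790 = 2251799813685248 * 129644790 = 291934113967263103057920.

291934113967263103057920


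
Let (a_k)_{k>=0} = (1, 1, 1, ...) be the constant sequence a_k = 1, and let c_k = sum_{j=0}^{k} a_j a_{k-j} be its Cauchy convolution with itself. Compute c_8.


Since a_j = 1 for all j >= 0, the convolution sum becomes
c_k = sum_{j=0}^{k} 1 * 1 = 1 * (k + 1).
Equivalently, the generating function of (a_k) is 1/(1 - x) and its square is 1/(1 - x)^2 = sum_{k>=0} 1(k + 1) x^k.
For k = 8: 1 * 9 = 9.

9


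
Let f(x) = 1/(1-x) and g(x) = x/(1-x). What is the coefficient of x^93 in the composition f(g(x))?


First simplify the composition: f(g(x)) = 1/(1 - x/(1-x)) = (1-x)/((1-x) - x) = (1-x)/(1-2x).
Now extract the coefficient. Write (1-x)/(1-2x) = 1/(1-2x) - x/(1-2x).
The coefficient of x^n in 1/(1-2x) is 2^n, and in x/(1-2x) is 2^(n-1) (for n >= 1).
So the coefficient of x^93 is 2^93 - 2^92 = 9903520314283042199192993792 - 4951760157141521099596496896 = 4951760157141521099596496896.

4951760157141521099596496896


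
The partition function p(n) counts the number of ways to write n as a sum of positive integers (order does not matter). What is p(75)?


Using the generating function prod_{k>=1} 1/(1-x^k), we compute p(75).
By dynamic programming over parts 1 through 75:
p(75) = 8118264

8118264


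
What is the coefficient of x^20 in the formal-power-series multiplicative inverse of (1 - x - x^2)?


Let the inverse be f(x) = sum_{k>=0} a_k x^k. From f(x) * (1 - x - x^2) = 1 and matching coefficients:
 x^0: a_0 = 1.
 x^1: a_1 - a_0 = 0, so a_1 = 1.
 x^k (k >= 2): a_k - a_{k-1} - a_{k-2} = 0, i.e. a_k = a_{k-1} + a_{k-2}.
This is the Fibonacci-type recurrence shifted so that a_0 = a_1 = 1.
Iterating: a_0=1, a_1=1, a_2=2, a_3=3, a_4=5, a_5=8, a_6=13, a_7=21, a_8=34, a_9=55, ...
a_20 = 10946.

10946


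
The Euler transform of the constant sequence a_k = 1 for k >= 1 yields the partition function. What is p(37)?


The Euler transform converts the sequence a_k = 1 into the number of integer partitions.
Using the recurrence or dynamic programming:
p(37) = 21637

21637


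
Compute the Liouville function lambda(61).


The Liouville function is lambda(k) = (-1)^Omega(k), where Omega(k) counts the prime factors of k with multiplicity.
Factoring: 61 = 61, so Omega(61) = 1.
lambda(61) = (-1)^1 = -1.

-1


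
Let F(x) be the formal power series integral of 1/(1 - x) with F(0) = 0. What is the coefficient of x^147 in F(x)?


1/(1 - x) = sum_{k>=0} x^k. Integrating termwise and using F(0) = 0 gives
F(x) = sum_{k>=0} x^(k+1) / (k+1) = sum_{m>=1} x^m / m = -ln(1 - x).
So the coefficient of x^147 is 1/147 = 1/147.

1/147


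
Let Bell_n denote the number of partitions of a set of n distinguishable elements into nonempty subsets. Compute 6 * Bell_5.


Bell_5 can be computed from the Bell triangle or from Dobinski's identity Bell_n = (1/e) * sum_{k>=0} k^n / k!.
Computing Bell_5 = 52.
Then 6 * 52 = 312.

312


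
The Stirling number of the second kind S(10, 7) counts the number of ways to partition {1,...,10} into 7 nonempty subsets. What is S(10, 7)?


Using the explicit formula S(n,k) = (1/k!) sum_{j=0}^{k} (-1)^(k-j) C(k,j) j^n:
S(10, 7) = 5880
Equivalently, S(n,k) is n! times the coefficient of x^n in the EGF (e^x - 1)^k / k!.

5880


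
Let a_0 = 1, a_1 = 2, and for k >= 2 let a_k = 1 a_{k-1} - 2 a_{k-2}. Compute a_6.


Iterating the recurrence forward:
a_0 = 1
a_1 = 2
a_2 = 1*2 - 2*1 = 0
a_3 = 1*0 - 2*2 = -4
a_4 = 1*-4 - 2*0 = -4
a_5 = 1*-4 - 2*-4 = 4
a_6 = 1*4 - 2*-4 = 12
So a_6 = 12.

12


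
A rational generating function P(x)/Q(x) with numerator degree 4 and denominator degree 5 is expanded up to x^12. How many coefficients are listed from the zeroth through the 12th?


Expanding up to x^12 gives the coefficients for x^0, x^1, ..., x^12.
That is 12 + 1 = 13 coefficients in total.

13


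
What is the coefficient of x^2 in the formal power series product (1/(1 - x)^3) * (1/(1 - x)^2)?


Combine the factors: (1/(1 - x)^3) * (1/(1 - x)^2) = 1/(1 - x)^5.
Then use 1/(1 - x)^r = sum_{k>=0} C(k + r - 1, r - 1) x^k with r = 5 and k = 2:
C(6, 4) = 15.

15


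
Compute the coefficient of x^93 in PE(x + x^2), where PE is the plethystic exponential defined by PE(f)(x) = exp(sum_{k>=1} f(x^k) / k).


With f(x) = x + x^2, the exponent is sum_{k>=1} (x^k + x^(2k)) / k = -ln(1 - x) - ln(1 - x^2). Exponentiating:
PE(x + x^2) = 1 / ((1 - x)(1 - x^2)).
This is the generating function for partitions of n into parts of size 1 or 2. The number of 2's can be any j in 0..46, and the rest are 1's, so
[x^93] = floor(93/2) + 1 = 47.

47


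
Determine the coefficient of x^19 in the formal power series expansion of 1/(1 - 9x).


The geometric series identity gives 1/(1 - c x) = sum_{k>=0} c^k x^k, so the coefficient of x^k is c^k.
Here c = 9 and k = 19.
Computing: 9^19 = 1350851717672992089

1350851717672992089


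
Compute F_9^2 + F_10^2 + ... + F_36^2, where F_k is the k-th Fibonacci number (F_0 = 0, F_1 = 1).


There is a standard identity sum_{k=0}^{N} F_k^2 = F_N * F_{N+1} (proved inductively from the telescoping relation F_k^2 = F_k F_{k+1} - F_{k-1} F_k). Then
sum_{k=9}^{36} F_k^2 = F_36 F_37 - F_8 F_9.
Computing: F_36 = 14930352, F_37 = 24157817, F_8 = 21, F_9 = 34.
Sum = 14930352 * 24157817 - 21 * 34 = 360684711360870.

360684711360870


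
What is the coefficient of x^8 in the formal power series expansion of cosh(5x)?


The Maclaurin series is cosh(t) = sum_{m>=0} t^(2m) / (2m)!, so substituting t = 5x, only even powers of x are nonzero, with coefficient of x^(2m) equal to 5^(2m) / (2m)!.
For x^8 the coefficient is 5^8/8! = 390625/40320 = 78125/8064.

78125/8064


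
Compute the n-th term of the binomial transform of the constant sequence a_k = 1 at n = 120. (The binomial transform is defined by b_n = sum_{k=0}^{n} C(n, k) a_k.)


With a_k = 1 for all k, b_n = sum_{k=0}^{n} C(n, k) = 2^n by the binomial theorem.
For n = 120: 2^120 = 1329227995784915872903807060280344576.

1329227995784915872903807060280344576


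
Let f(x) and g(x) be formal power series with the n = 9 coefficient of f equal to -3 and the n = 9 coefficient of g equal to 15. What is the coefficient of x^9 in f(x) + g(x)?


Addition of formal power series is termwise.
The coefficient of x^9 in f + g = -3 + 15
= 12

12


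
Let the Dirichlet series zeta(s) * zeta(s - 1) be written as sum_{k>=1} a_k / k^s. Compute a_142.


Convolution gives a_k = sum_{d | k} d * 1 = sum_{d | k} d = sigma(k), the sum of positive divisors of k.
For k = 142, the divisors are 1, 2, 71, 142, so
sigma(142) = 1 + 2 + 71 + 142 = 216.

216


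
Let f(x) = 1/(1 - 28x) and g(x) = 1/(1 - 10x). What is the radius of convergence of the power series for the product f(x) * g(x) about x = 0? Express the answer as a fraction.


The radius of 1/(1 - 28x) is 1/28 (nearest singularity at x = 1/28), and the radius of 1/(1 - 10x) is 1/10.
The product f(x)*g(x) = 1/((1 - 28x)(1 - 10x)) has singularities at both 1/28 and 1/10, so its radius of convergence is the distance to the nearest one:
min(1/28, 1/10) = 1/28.

1/28


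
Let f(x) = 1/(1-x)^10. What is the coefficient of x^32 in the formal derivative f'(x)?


Differentiate: d/dx [ 1/(1-x)^r ] = r / (1-x)^(r+1).
Here r = 10, so f'(x) = 10 / (1-x)^11.
The expansion of 1/(1-x)^(r+1) has coefficient of x^n equal to C(n+r, r).
So the coefficient of x^32 in f'(x) is
10 * C(42, 10) = 10 * 1471442973 = 14714429730

14714429730


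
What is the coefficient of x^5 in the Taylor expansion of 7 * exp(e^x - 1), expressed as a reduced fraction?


exp(e^x - 1) = sum_{k>=0} Bell_k x^k / k!, where Bell_k is the k-th Bell number.
So the coefficient of x^5 is 7 * Bell_5 / 5!.
Computing: Bell_5 = 52 and 5! = 120, giving
7 * 52/120 = 91/30.

91/30


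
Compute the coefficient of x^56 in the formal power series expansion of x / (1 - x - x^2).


Let f(x) = sum_{k>=0} a_k x^k. Multiplying f(x) * (1 - x - x^2) = x and matching coefficients gives a_0 = 0, a_1 = 1, and a_k = a_{k-1} + a_{k-2} for k >= 2. These are the Fibonacci numbers F_k.
Iterating from F_0 = 0, F_1 = 1:
F_0=0, F_1=1, F_2=1, F_3=2, F_4=3, F_5=5, F_6=8, F_7=13, F_8=21, F_9=34, ...
F_56 = 225851433717.

225851433717


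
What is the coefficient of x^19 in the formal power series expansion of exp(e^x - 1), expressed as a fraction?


exp(e^x - 1) is the exponential generating function for the Bell numbers Bell_k: exp(e^x - 1) = sum_{k>=0} Bell_k x^k / k!.
So the coefficient of x^19 in exp(e^x - 1) is Bell_19 / 19!.
Computing: Bell_19 = 5832742205057 and 19! = 121645100408832000, giving
5832742205057/121645100408832000 = 5832742205057/121645100408832000.

5832742205057/121645100408832000


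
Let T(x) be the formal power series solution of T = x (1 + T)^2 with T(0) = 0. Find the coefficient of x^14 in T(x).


Apply the Lagrange inversion formula: if T = x * phi(T) with phi(t) = (1 + t)^2, then [x^n] T = (1/n) [t^(n-1)] phi(t)^n = (1/n) [t^(n-1)] (1 + t)^(2n) = (1/n) C(2n, n-1).
Using the identity C(2n, n-1) = C(2n, n) * n / (n+1), the unscaled factor equals C(2n, n) / (n+1) = C_n, the n-th Catalan number.
For n = 14: C_14 = C(28, 14) / 15 = 40116600/15 = 2674440 = 2674440.

2674440


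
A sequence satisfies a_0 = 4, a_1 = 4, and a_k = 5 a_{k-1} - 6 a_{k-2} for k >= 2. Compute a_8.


The characteristic equation is t^2 - 5 t + 6 = 0, with roots r_1 = 3 and r_2 = 2 (so c_1 = r_1 + r_2, c_2 = -r_1 r_2 as required).
One can use the closed form a_n = A r_1^n + B r_2^n, but direct iteration is more reliable:
a_0 = 4, a_1 = 4, a_2 = -4, a_3 = -44, a_4 = -196, a_5 = -716, a_6 = -2404, a_7 = -7724, a_8 = -24196.
So a_8 = -24196.

-24196


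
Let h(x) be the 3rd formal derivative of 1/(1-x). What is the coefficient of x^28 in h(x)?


Differentiating 3 times: d^3/dx^3 [1/(1-x)] = 3!/(1-x)^4.
The expansion 1/(1-x)^4 = sum_{k>=0} C(k+3, 3) x^k, so the coefficient of x^n in 3!/(1-x)^4 is 3! * C(n+3, 3).
For n = 28: 6 * C(31, 3) = 6 * 4495 = 26970

26970


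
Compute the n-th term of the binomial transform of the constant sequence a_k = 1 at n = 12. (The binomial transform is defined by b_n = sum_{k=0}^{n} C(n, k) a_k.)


With a_k = 1 for all k, b_n = sum_{k=0}^{n} C(n, k) = 2^n by the binomial theorem.
For n = 12: 2^12 = 4096.

4096


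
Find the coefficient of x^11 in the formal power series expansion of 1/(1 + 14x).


Write 1/(1 + c x) = 1/(1 - (-c) x) and apply the geometric-series identity
1/(1 - y) = sum_{k>=0} y^k to get 1/(1 + c x) = sum_{k>=0} (-c)^k x^k.
So the coefficient of x^k is (-c)^k = (-1)^k * c^k.
Here c = 14 and k = 11:
(-14)^11 = -1 * 4049565169664 = -4049565169664

-4049565169664


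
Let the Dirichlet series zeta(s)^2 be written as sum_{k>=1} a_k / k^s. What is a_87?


The Dirichlet convolution of the constant function 1 with itself gives (1 * 1)(k) = sum_{d | k} 1 = d(k), the number of positive divisors of k.
Since zeta(s) = sum_{k>=1} 1/k^s, we have zeta(s)^2 = sum_{k>=1} d(k)/k^s, so a_k = d(k).
For k = 87: the divisors are 1, 3, 29, 87.
Count = 4.

4


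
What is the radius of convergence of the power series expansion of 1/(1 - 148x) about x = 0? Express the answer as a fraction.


Expanding 1/(1 - 148x) = sum_{k>=0} 148^k x^k, the series converges when |148x| < 1, i.e., |x| < 1/148.
So the radius of convergence is 1/148 = 1/148.

1/148


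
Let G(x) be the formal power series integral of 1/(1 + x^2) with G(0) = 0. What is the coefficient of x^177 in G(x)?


1/(1 + x^2) = sum_{j>=0} (-1)^j x^(2j). Integrating termwise with G(0) = 0:
G(x) = sum_{j>=0} (-1)^j x^(2j+1) / (2j+1) = arctan(x).
Only odd powers are nonzero. For x^177 write 177 = 2*88 + 1, giving
(-1)^88 / 177 = 1/177 = 1/177.

1/177


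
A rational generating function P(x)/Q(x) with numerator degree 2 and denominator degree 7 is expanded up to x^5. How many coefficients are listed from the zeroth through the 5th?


Expanding up to x^5 gives the coefficients for x^0, x^1, ..., x^5.
That is 5 + 1 = 6 coefficients in total.

6


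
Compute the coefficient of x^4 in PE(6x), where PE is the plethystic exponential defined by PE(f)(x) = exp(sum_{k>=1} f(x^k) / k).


With f(x) = 6x, the exponent is sum_{k>=1} 6 x^k / k = 6 * (-ln(1 - x)). Exponentiating:
PE(6x) = exp(-6 ln(1 - x)) = 1/(1 - x)^6.
By the negative binomial expansion, [x^n] 1/(1 - x)^6 = C(n + 5, 5).
For n = 4: C(9, 5) = 126.

126


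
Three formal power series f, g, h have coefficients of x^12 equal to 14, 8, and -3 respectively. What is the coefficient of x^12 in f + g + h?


Series addition is componentwise:
14 + 8 + -3
= 19

19


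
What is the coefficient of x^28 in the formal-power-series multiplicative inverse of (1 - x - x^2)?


Let the inverse be f(x) = sum_{k>=0} a_k x^k. From f(x) * (1 - x - x^2) = 1 and matching coefficients:
 x^0: a_0 = 1.
 x^1: a_1 - a_0 = 0, so a_1 = 1.
 x^k (k >= 2): a_k - a_{k-1} - a_{k-2} = 0, i.e. a_k = a_{k-1} + a_{k-2}.
This is the Fibonacci-type recurrence shifted so that a_0 = a_1 = 1.
Iterating: a_0=1, a_1=1, a_2=2, a_3=3, a_4=5, a_5=8, a_6=13, a_7=21, a_8=34, a_9=55, ...
a_28 = 514229.

514229


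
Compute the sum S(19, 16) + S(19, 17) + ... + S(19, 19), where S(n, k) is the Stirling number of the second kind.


By definition, S(n, k) counts partitions of an n-set into exactly k nonempty blocks.
Computing row n = 19 for k = 16..19:
S(19, k): 527136, 12597, 171, 1
Sum = 539905.

539905


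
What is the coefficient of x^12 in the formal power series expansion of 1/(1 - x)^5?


The expansion 1/(1 - x)^r = sum_{k>=0} C(k + r - 1, r - 1) x^k follows from the multiset / negative-binomial theorem (or from repeated differentiation of the geometric series).
For r = 5 and k = 12:
C(16, 4) = 20922789888000 / (24 * 479001600) = 1820.

1820


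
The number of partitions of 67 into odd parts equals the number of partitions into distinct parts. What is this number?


Computing partitions of 67 into odd parts (1, 3, 5, ...):
Using the generating function prod_{k>=0} 1/(1-x^(2k+1)),
the count is 22250

22250


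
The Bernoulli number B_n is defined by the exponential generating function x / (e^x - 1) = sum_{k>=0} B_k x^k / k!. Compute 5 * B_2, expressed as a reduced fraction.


Bernoulli numbers can also be computed recursively via B_0 = 1 and sum_{j=0}^{m} C(m+1, j) B_j = 0 for m >= 1. Odd-index Bernoulli numbers vanish for k >= 3.
Computing B_2 = 1/6, so 5 * B_2 = 5 * 1/6 = 5/6.

5/6


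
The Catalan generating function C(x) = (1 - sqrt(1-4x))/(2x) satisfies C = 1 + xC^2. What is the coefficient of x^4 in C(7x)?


Substituting x -> 7x scales the n-th coefficient by 7^n, so [x^4] C(7x) = 7^4 * C_4.
C_4 = C(2*4, 4)/(5) = 70/5 = 14.
So 7^4 * 14 = 2401 * 14 = 33614.

33614


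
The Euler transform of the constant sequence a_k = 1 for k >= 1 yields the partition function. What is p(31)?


The Euler transform converts the sequence a_k = 1 into the number of integer partitions.
Using the recurrence or dynamic programming:
p(31) = 6842

6842


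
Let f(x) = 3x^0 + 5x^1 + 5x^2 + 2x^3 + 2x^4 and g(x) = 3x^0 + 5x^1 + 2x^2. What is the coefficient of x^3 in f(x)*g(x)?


Cauchy product at x^3:
5*2 + 5*5 + 2*3
= 41

41


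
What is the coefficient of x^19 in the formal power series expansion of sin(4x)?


The Maclaurin series is sin(t) = sum_{k>=0} (-1)^k t^(2k+1) / (2k+1)!, so substituting t = 4x, only odd powers of x are nonzero, with coefficient of x^(2k+1) equal to (-1)^k 4^(2k+1) / (2k+1)!.
Write 19 = 2*9 + 1, giving the coefficient (-1)^9 * 4^19 / 19! = -274877906944/121645100408832000 = -4194304/1856156927625.

-4194304/1856156927625


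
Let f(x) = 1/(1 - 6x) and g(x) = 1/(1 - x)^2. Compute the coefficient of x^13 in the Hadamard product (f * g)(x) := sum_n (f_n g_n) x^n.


f has coefficients f_k = 6^k. For g = 1/(1 - x)^2 the coefficient is g_k = C(k + 1, 1) = k + 1. The Hadamard coefficient is (f * g)_k = 6^k * (k + 1).
For k = 13: 6^13 * 14 = 13060694016 * 14 = 182849716224.

182849716224


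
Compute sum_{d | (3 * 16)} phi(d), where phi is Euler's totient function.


First, 3 * 16 = 48. One classical identity is sum_{d | n} phi(d) = n (each k in [1, n] has a unique gcd with n, and among the k's with gcd(k, n) = n/d there are phi(d) of them). So the sum equals 48. We also verify directly:
Divisors of 48: 1, 2, 3, 4, 6, 8, 12, 16, 24, 48.
phi values: 1, 1, 2, 2, 2, 4, 4, 8, 8, 16.
Sum = 48.

48


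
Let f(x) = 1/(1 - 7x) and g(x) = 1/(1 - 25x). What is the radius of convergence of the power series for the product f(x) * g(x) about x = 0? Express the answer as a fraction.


The radius of 1/(1 - 7x) is 1/7 (nearest singularity at x = 1/7), and the radius of 1/(1 - 25x) is 1/25.
The product f(x)*g(x) = 1/((1 - 7x)(1 - 25x)) has singularities at both 1/7 and 1/25, so its radius of convergence is the distance to the nearest one:
min(1/7, 1/25) = 1/25.

1/25


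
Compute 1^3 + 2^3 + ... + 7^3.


This power sum has a closed form given by Faulhaber's formula
sum_{k=1}^{m} k^p = (1 / (p + 1)) * sum_{j=0}^{p} C(p + 1, j) B_j m^(p + 1 - j),
but for small m direct computation is fastest:
1 + 8 + 27 + 64 + 125 + 216 + 343 = 784.

784


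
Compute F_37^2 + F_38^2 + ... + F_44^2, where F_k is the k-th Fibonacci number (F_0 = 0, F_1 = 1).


There is a standard identity sum_{k=0}^{N} F_k^2 = F_N * F_{N+1} (proved inductively from the telescoping relation F_k^2 = F_k F_{k+1} - F_{k-1} F_k). Then
sum_{k=37}^{44} F_k^2 = F_44 F_45 - F_36 F_37.
Computing: F_44 = 701408733, F_45 = 1134903170, F_36 = 14930352, F_37 = 24157817.
Sum = 701408733 * 1134903170 - 14930352 * 24157817 = 795670309836022026.

795670309836022026


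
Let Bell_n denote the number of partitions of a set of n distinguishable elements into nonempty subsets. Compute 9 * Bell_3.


Bell_3 can be computed from the Bell triangle or from Dobinski's identity Bell_n = (1/e) * sum_{k>=0} k^n / k!.
Computing Bell_3 = 5.
Then 9 * 5 = 45.

45


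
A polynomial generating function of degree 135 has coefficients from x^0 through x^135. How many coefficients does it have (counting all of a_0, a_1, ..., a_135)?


A polynomial of degree 135 takes the form a_0 + a_1 x + ... + a_135 x^135.
The number of coefficients is 135 + 1 = 136.

136


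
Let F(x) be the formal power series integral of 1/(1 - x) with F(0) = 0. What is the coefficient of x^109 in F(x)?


1/(1 - x) = sum_{k>=0} x^k. Integrating termwise and using F(0) = 0 gives
F(x) = sum_{k>=0} x^(k+1) / (k+1) = sum_{m>=1} x^m / m = -ln(1 - x).
So the coefficient of x^109 is 1/109 = 1/109.

1/109


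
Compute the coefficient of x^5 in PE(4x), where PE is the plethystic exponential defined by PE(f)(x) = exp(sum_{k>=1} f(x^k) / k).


With f(x) = 4x, the exponent is sum_{k>=1} 4 x^k / k = 4 * (-ln(1 - x)). Exponentiating:
PE(4x) = exp(-4 ln(1 - x)) = 1/(1 - x)^4.
By the negative binomial expansion, [x^n] 1/(1 - x)^4 = C(n + 3, 3).
For n = 5: C(8, 3) = 56.

56


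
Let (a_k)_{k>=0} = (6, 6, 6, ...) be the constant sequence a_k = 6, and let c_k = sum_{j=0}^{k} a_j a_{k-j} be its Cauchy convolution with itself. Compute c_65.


Since a_j = 6 for all j >= 0, the convolution sum becomes
c_k = sum_{j=0}^{k} 6 * 6 = 36 * (k + 1).
Equivalently, the generating function of (a_k) is 6/(1 - x) and its square is 36/(1 - x)^2 = sum_{k>=0} 36(k + 1) x^k.
For k = 65: 36 * 66 = 2376.

2376


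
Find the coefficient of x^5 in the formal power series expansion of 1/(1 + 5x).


Write 1/(1 + c x) = 1/(1 - (-c) x) and apply the geometric-series identity
1/(1 - y) = sum_{k>=0} y^k to get 1/(1 + c x) = sum_{k>=0} (-c)^k x^k.
So the coefficient of x^k is (-c)^k = (-1)^k * c^k.
Here c = 5 and k = 5:
(-5)^5 = -1 * 3125 = -3125

-3125


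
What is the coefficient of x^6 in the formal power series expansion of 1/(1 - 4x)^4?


The general identity 1/(1 - c x)^r = sum_{k>=0} c^k C(k + r - 1, r - 1) x^k follows by substituting y = c x into 1/(1 - y)^r = sum_{k>=0} C(k + r - 1, r - 1) y^k.
For c = 4, r = 4, k = 6:
4^6 * C(9, 3) = 4096 * 84 = 344064.

344064


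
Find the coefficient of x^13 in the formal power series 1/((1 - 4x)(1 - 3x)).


By partial fractions or Cauchy convolution:
The coefficient equals sum_{k=0}^{13} 4^k * 3^(13-k).
= 263652487

263652487


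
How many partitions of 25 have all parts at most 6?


Using the generating function (1-x)^(-1)(1-x^2)^(-1)...(1-x^6)^(-1),
the coefficient of x^25 counts these restricted partitions.
Result = 612

612


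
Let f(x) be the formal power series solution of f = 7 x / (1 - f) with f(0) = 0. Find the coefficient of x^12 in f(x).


Apply Lagrange inversion: f = 7 x * phi(f) with phi(t) = 1/(1 - t), so
[x^n] f = 7^n * (1/n) [t^(n-1)] phi(t)^n = 7^n * (1/n) [t^(n-1)] (1 - t)^(-n) = 7^n * (1/n) C(2n - 2, n - 1) = 7^n * C_{n-1}.
For n = 12: C_11 = C(22, 11) / 12 = 705432/12 = 58786.
With the 7^12 = 13841287201 factor, the coefficient is 13841287201 * 58786 = 813673909397986.

813673909397986


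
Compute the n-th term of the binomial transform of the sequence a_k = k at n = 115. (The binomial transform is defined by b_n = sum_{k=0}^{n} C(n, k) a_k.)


With a_k = k, b_n = sum_{k=0}^{n} C(n, k) k. Using k * C(n, k) = n * C(n-1, k-1) gives b_n = n * sum_{k>=1} C(n-1, k-1) = n * 2^(n-1).
For n = 115: 115 * 2^114 = 115 * 20769187434139310514121985316880384 = 2388456554926020709124028311441244160.

2388456554926020709124028311441244160


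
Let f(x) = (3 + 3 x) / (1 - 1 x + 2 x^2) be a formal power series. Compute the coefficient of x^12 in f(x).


Write f(x) = sum_{k>=0} a_k x^k. Multiplying both sides by 1 - 1 x + 2 x^2 gives
(1 - 1 x + 2 x^2) sum_{k>=0} a_k x^k = 3 + 3 x.
Matching coefficients:
 x^0: a_0 = 3
 x^1: a_1 - 1 a_0 = 3  =>  a_1 = 1*3 + 3 = 6
 x^k (k >= 2): a_k = 1 a_{k-1} - 2 a_{k-2}.
Iterating: a_2 = 0, a_3 = -12, a_4 = -12, a_5 = 12, a_6 = 36, a_7 = 12, a_8 = -60, a_9 = -84, a_10 = 36, a_11 = 204, a_12 = 132.
So the coefficient of x^12 is 132.

132


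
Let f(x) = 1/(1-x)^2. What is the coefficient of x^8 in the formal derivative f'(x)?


Differentiate: d/dx [ 1/(1-x)^r ] = r / (1-x)^(r+1).
Here r = 2, so f'(x) = 2 / (1-x)^3.
The expansion of 1/(1-x)^(r+1) has coefficient of x^n equal to C(n+r, r).
So the coefficient of x^8 in f'(x) is
2 * C(10, 2) = 2 * 45 = 90

90


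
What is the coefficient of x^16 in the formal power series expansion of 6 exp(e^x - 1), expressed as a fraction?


exp(e^x - 1) is the exponential generating function for the Bell numbers Bell_k: exp(e^x - 1) = sum_{k>=0} Bell_k x^k / k!.
So the coefficient of x^16 in 6 exp(e^x - 1) is 6 Bell_16 / 16!.
Computing: Bell_16 = 10480142147 and 16! = 20922789888000, giving
6 * 10480142147/20922789888000 = 10480142147/3487131648000.

10480142147/3487131648000


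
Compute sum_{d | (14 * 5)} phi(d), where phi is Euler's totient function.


First, 14 * 5 = 70. One classical identity is sum_{d | n} phi(d) = n (each k in [1, n] has a unique gcd with n, and among the k's with gcd(k, n) = n/d there are phi(d) of them). So the sum equals 70. We also verify directly:
Divisors of 70: 1, 2, 5, 7, 10, 14, 35, 70.
phi values: 1, 1, 4, 6, 4, 6, 24, 24.
Sum = 70.

70


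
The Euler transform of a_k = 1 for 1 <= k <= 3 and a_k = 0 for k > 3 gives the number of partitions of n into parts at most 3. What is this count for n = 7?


Partitions of 7 into parts at most 3:
Using generating function (1-x)^(-1)(1-x^2)^(-1)(1-x^3)^(-1),
the coefficient of x^7 = 8

8


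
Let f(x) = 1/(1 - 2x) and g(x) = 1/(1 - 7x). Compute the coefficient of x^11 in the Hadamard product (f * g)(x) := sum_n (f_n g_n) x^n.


f has coefficients f_k = 2^k and g has coefficients g_k = 7^k, so the Hadamard product has coefficient (f*g)_k = 2^k * 7^k = 14^k.
For k = 11: 14^11 = 4049565169664.

4049565169664


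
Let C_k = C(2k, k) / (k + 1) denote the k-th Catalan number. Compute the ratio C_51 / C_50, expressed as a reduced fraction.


Using C_k = (2k)! / (k! (k+1)!), the ratio C_{k+1}/C_k simplifies to
C_{k+1}/C_k = [(2k+2)! / ((k+1)! (k+2)!)] * [k! (k+1)! / (2k)!]
 = (2k+2)(2k+1) / ((k+1)(k+2)) = 2(2k+1) / (k+2).
For k = 50: 2(2*50 + 1) / (50 + 2) = 202/52 = 101/26.

101/26


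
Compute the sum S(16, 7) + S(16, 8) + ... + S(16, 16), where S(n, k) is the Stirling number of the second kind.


By definition, S(n, k) counts partitions of an n-set into exactly k nonempty blocks.
Computing row n = 16 for k = 7..16:
S(16, k): 3281882604, 2141764053, 820784250, 193754990, 28936908, 2757118, 165620, 6020, 120, 1
Sum = 6470051684.

6470051684


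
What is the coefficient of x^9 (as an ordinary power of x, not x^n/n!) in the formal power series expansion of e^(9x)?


The exponential series is e^y = sum_{k>=0} y^k / k!. Substituting y = 9x gives
e^(9x) = sum_{k>=0} 9^k x^k / k!.
So the coefficient of x^n is a^n/n! with a = 9, n = 9:
9^9 / 9! = 387420489/362880 = 4782969/4480

4782969/4480


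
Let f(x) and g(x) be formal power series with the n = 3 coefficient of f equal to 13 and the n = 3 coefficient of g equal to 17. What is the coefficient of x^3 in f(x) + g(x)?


Addition of formal power series is termwise.
The coefficient of x^3 in f + g = 13 + 17
= 30

30


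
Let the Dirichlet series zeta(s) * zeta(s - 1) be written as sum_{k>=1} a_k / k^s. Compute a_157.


Convolution gives a_k = sum_{d | k} d * 1 = sum_{d | k} d = sigma(k), the sum of positive divisors of k.
For k = 157, the divisors are 1, 157, so
sigma(157) = 1 + 157 = 158.

158


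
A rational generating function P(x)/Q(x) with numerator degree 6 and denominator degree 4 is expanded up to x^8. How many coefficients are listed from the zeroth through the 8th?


Expanding up to x^8 gives the coefficients for x^0, x^1, ..., x^8.
That is 8 + 1 = 9 coefficients in total.

9


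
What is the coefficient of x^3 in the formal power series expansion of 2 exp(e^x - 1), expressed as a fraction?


exp(e^x - 1) is the exponential generating function for the Bell numbers Bell_k: exp(e^x - 1) = sum_{k>=0} Bell_k x^k / k!.
So the coefficient of x^3 in 2 exp(e^x - 1) is 2 Bell_3 / 3!.
Computing: Bell_3 = 5 and 3! = 6, giving
2 * 5/6 = 5/3.

5/3


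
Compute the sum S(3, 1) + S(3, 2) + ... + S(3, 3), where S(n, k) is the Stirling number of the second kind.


By definition, S(n, k) counts partitions of an n-set into exactly k nonempty blocks.
Computing row n = 3 for k = 1..3:
S(3, k): 1, 3, 1
Sum = 5. (This equals Bell_3 since the sum runs over all k.)

5


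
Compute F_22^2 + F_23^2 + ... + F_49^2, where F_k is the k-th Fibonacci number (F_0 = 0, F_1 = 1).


There is a standard identity sum_{k=0}^{N} F_k^2 = F_N * F_{N+1} (proved inductively from the telescoping relation F_k^2 = F_k F_{k+1} - F_{k-1} F_k). Then
sum_{k=22}^{49} F_k^2 = F_49 F_50 - F_21 F_22.
Computing: F_49 = 7778742049, F_50 = 12586269025, F_21 = 10946, F_22 = 17711.
Sum = 7778742049 * 12586269025 - 10946 * 17711 = 97905340104599867619.

97905340104599867619


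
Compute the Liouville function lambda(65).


The Liouville function is lambda(k) = (-1)^Omega(k), where Omega(k) counts the prime factors of k with multiplicity.
Factoring: 65 = 5 * 13, so Omega(65) = 2.
lambda(65) = (-1)^2 = 1.

1


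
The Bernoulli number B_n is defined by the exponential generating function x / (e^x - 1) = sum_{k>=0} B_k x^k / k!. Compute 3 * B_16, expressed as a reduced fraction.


Bernoulli numbers can also be computed recursively via B_0 = 1 and sum_{j=0}^{m} C(m+1, j) B_j = 0 for m >= 1. Odd-index Bernoulli numbers vanish for k >= 3.
Computing B_16 = -3617/510, so 3 * B_16 = 3 * -3617/510 = -3617/170.

-3617/170


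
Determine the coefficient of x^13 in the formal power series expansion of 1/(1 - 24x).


The geometric series identity gives 1/(1 - c x) = sum_{k>=0} c^k x^k, so the coefficient of x^k is c^k.
Here c = 24 and k = 13.
Computing: 24^13 = 876488338465357824

876488338465357824


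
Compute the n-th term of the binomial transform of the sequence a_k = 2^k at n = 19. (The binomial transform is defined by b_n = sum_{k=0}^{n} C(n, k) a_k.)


With a_k = 2^k, b_n = sum_{k=0}^{n} C(n, k) 2^k = (1 + 2)^n by the binomial theorem.
For n = 19: (1 + 2)^19 = 3^19 = 1162261467.

1162261467


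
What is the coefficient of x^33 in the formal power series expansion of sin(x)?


The Maclaurin series is sin(t) = sum_{k>=0} (-1)^k t^(2k+1) / (2k+1)!, so substituting t = x, only odd powers of x are nonzero, with coefficient of x^(2k+1) equal to (-1)^k / (2k+1)!.
Write 33 = 2*16 + 1, giving the coefficient (-1)^16 / 33! = 1/8683317618811886495518194401280000000 = 1/8683317618811886495518194401280000000.

1/8683317618811886495518194401280000000


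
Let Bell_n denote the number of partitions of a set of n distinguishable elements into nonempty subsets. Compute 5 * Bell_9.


Bell_9 can be computed from the Bell triangle or from Dobinski's identity Bell_n = (1/e) * sum_{k>=0} k^n / k!.
Computing Bell_9 = 21147.
Then 5 * 21147 = 105735.

105735


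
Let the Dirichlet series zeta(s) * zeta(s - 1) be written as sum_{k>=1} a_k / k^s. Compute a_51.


Convolution gives a_k = sum_{d | k} d * 1 = sum_{d | k} d = sigma(k), the sum of positive divisors of k.
For k = 51, the divisors are 1, 3, 17, 51, so
sigma(51) = 1 + 3 + 17 + 51 = 72.

72


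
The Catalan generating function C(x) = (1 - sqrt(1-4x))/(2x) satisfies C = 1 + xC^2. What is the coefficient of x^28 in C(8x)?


Substituting x -> 8x scales the n-th coefficient by 8^n, so [x^28] C(8x) = 8^28 * C_28.
C_28 = C(2*28, 28)/(29) = 7648690600760440/29 = 263747951750360.
So 8^28 * 263747951750360 = 19342813113834066795298816 * 263747951750360 = 5101627339863738119353729513246435573760.

5101627339863738119353729513246435573760


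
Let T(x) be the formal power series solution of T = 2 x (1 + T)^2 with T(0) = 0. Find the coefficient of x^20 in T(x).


Apply the Lagrange inversion formula: if T = 2 x * phi(T) with phi(t) = (1 + t)^2, then [x^n] T = 2^n * (1/n) [t^(n-1)] phi(t)^n = 2^n * (1/n) [t^(n-1)] (1 + t)^(2n) = 2^n * (1/n) C(2n, n-1).
Using the identity C(2n, n-1) = C(2n, n) * n / (n+1), the unscaled factor equals C(2n, n) / (n+1) = C_n, the n-th Catalan number.
For n = 20: C_20 = C(40, 20) / 21 = 137846528820/21 = 6564120420.
With the 2^20 = 1048576 factor, the coefficient is 1048576 * 6564120420 = 6882979133521920.

6882979133521920


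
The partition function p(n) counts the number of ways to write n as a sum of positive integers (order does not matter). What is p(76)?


Using the generating function prod_{k>=1} 1/(1-x^k), we compute p(76).
By dynamic programming over parts 1 through 76:
p(76) = 9289091

9289091


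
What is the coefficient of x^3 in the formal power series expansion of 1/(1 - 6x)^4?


The general identity 1/(1 - c x)^r = sum_{k>=0} c^k C(k + r - 1, r - 1) x^k follows by substituting y = c x into 1/(1 - y)^r = sum_{k>=0} C(k + r - 1, r - 1) y^k.
For c = 6, r = 4, k = 3:
6^3 * C(6, 3) = 216 * 20 = 4320.

4320


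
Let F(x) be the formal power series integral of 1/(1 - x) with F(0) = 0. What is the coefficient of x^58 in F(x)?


1/(1 - x) = sum_{k>=0} x^k. Integrating termwise and using F(0) = 0 gives
F(x) = sum_{k>=0} x^(k+1) / (k+1) = sum_{m>=1} x^m / m = -ln(1 - x).
So the coefficient of x^58 is 1/58 = 1/58.

1/58


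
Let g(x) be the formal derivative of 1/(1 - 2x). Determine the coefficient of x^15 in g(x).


Differentiate termwise: d/dx sum_{k>=0} 2^k x^k = sum_{k>=1} k 2^k x^(k-1) = sum_{j>=0} (j+1) 2^(j+1) x^j.
Equivalently, d/dx [1/(1 - 2x)] = 2/(1 - 2x)^2.
For j = 15: 16 * 2^16 = 16 * 65536 = 1048576.

1048576


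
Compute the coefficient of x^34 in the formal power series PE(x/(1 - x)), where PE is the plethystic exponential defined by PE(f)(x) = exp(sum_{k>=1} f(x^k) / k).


For f(x) = x/(1 - x) we have
sum_{k>=1} f(x^k) / k = sum_{k>=1} (1/k) * x^k / (1 - x^k) = sum_{k, m >= 1} x^(k m) / k,
which after exponentiating simplifies to
PE(x/(1 - x)) = prod_{k>=1} 1 / (1 - x^k).
This is the generating function for the partition function p(n), so the coefficient of x^34 is p(34).
Computing p(34) by dynamic programming over parts 1, 2, ..., 34: p(34) = 12310.

12310


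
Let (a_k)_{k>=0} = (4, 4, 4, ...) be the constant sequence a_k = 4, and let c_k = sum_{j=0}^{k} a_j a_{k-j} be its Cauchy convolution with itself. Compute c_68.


Since a_j = 4 for all j >= 0, the convolution sum becomes
c_k = sum_{j=0}^{k} 4 * 4 = 16 * (k + 1).
Equivalently, the generating function of (a_k) is 4/(1 - x) and its square is 16/(1 - x)^2 = sum_{k>=0} 16(k + 1) x^k.
For k = 68: 16 * 69 = 1104.

1104


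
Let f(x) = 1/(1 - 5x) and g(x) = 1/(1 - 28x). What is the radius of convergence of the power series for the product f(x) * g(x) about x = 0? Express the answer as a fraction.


The radius of 1/(1 - 5x) is 1/5 (nearest singularity at x = 1/5), and the radius of 1/(1 - 28x) is 1/28.
The product f(x)*g(x) = 1/((1 - 5x)(1 - 28x)) has singularities at both 1/5 and 1/28, so its radius of convergence is the distance to the nearest one:
min(1/5, 1/28) = 1/28.

1/28


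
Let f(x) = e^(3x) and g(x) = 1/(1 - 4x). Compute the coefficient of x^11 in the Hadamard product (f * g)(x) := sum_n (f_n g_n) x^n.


Expanding: f_k = 3^k/k! (from e^(3x)) and g_k = 4^k (from 1/(1 - 4x)). So the Hadamard coefficient (f * g)_k = 3^k 4^k / k! = (12)^k / k!.
For k = 11: 12^11/11! = 743008370688/39916800 = 35831808/1925.

35831808/1925


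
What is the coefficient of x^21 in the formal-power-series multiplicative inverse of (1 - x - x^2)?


Let the inverse be f(x) = sum_{k>=0} a_k x^k. From f(x) * (1 - x - x^2) = 1 and matching coefficients:
 x^0: a_0 = 1.
 x^1: a_1 - a_0 = 0, so a_1 = 1.
 x^k (k >= 2): a_k - a_{k-1} - a_{k-2} = 0, i.e. a_k = a_{k-1} + a_{k-2}.
This is the Fibonacci-type recurrence shifted so that a_0 = a_1 = 1.
Iterating: a_0=1, a_1=1, a_2=2, a_3=3, a_4=5, a_5=8, a_6=13, a_7=21, a_8=34, a_9=55, ...
a_21 = 17711.

17711


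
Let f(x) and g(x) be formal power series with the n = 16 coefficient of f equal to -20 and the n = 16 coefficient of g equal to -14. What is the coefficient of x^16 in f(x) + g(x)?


Addition of formal power series is termwise.
The coefficient of x^16 in f + g = -20 + -14
= -34

-34


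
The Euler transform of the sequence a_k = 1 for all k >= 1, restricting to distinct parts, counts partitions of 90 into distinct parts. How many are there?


Partitions of 90 into distinct parts can be computed via generating function.
Product (1+x)(1+x^2)(1+x^3)...
The coefficient of x^90 = 189586

189586
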